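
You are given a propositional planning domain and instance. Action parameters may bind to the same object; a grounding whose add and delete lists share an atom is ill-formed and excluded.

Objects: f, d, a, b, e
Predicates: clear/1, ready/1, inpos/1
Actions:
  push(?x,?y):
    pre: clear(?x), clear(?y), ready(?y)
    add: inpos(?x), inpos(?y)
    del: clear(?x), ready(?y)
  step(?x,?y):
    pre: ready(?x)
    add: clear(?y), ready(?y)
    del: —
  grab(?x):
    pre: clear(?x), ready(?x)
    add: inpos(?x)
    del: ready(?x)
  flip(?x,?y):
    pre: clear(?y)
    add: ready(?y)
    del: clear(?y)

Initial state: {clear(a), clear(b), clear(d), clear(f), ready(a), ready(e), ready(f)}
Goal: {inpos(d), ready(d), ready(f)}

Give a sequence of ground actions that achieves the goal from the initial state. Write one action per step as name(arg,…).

push(d,a); step(f,d)

1. push(d,a)  →  {clear(a), clear(b), clear(f), inpos(a), inpos(d), ready(e), ready(f)}
2. step(f,d)  →  {clear(a), clear(b), clear(d), clear(f), inpos(a), inpos(d), ready(d), ready(e), ready(f)}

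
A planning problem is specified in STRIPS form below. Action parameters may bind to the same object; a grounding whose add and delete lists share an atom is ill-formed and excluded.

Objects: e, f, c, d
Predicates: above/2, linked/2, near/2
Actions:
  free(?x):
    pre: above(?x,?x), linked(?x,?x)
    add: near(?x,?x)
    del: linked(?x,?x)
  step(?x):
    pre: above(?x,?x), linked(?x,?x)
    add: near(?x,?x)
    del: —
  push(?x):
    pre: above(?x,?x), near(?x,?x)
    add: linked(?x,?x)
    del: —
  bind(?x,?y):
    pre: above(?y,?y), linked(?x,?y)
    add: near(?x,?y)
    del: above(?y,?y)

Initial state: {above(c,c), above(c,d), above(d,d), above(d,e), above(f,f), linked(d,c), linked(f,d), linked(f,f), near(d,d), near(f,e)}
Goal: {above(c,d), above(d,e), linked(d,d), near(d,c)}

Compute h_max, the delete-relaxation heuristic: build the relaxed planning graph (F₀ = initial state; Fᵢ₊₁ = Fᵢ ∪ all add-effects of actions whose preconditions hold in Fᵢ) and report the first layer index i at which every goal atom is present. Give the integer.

F0 = init (10 atoms)
F1 = F0 ∪ {linked(d,d), near(d,c), near(f,d), near(f,f)}  (14 atoms)
goal ⊆ F1  ⇒  h_max = 1

1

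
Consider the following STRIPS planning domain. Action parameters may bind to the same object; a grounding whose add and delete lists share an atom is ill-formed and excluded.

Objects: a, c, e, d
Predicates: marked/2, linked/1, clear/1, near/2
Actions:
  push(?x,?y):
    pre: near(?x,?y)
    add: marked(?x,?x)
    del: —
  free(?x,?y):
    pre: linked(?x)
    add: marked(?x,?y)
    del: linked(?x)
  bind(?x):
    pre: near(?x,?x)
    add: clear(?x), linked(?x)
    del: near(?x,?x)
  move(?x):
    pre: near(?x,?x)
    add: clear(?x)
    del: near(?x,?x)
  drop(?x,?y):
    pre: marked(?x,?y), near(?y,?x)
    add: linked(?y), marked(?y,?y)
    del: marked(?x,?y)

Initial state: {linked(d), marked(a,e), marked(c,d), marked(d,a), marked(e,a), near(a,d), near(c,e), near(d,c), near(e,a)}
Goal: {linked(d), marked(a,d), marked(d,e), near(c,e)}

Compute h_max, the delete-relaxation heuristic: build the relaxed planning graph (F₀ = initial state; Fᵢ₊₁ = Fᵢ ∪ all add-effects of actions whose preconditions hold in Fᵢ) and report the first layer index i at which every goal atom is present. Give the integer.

F0 = init (9 atoms)
F1 = F0 ∪ {linked(a), linked(e), marked(a,a), marked(c,c), marked(d,c), marked(d,d), marked(d,e), marked(e,e)}  (17 atoms)
F2 = F1 ∪ {marked(a,c), marked(a,d), marked(e,c), marked(e,d)}  (21 atoms)
goal ⊆ F2  ⇒  h_max = 2

2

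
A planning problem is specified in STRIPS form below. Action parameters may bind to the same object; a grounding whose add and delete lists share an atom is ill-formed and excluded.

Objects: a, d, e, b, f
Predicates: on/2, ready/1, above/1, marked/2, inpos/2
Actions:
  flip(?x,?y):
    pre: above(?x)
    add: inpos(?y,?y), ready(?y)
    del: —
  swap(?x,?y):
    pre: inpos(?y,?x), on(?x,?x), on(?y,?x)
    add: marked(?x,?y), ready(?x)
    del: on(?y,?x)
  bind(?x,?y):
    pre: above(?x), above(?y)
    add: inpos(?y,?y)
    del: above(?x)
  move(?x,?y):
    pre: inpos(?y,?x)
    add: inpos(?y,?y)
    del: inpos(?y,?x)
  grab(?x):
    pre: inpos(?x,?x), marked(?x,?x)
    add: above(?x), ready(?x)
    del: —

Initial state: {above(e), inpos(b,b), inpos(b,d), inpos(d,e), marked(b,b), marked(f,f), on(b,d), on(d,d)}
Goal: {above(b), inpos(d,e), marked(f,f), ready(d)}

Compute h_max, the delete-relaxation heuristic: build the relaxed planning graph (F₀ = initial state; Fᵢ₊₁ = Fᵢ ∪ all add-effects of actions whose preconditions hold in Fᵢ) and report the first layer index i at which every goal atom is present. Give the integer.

F0 = init (8 atoms)
F1 = F0 ∪ {above(b), inpos(a,a), inpos(d,d), inpos(e,e), inpos(f,f), marked(d,b), ready(a), ready(b), ready(d), ready(e), ready(f)}  (19 atoms)
goal ⊆ F1  ⇒  h_max = 1

1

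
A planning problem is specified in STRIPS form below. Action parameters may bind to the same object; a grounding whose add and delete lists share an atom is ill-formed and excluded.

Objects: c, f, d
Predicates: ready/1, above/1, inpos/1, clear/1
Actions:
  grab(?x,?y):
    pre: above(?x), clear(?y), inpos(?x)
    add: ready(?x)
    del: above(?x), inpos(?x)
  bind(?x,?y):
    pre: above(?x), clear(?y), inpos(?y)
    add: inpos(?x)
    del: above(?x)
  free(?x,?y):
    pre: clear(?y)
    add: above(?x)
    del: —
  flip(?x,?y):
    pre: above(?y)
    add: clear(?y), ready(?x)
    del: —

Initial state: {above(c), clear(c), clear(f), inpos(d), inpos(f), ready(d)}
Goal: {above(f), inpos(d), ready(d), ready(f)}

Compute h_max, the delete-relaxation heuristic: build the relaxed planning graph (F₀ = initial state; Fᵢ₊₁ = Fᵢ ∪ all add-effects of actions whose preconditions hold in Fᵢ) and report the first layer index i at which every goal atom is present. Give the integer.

F0 = init (6 atoms)
F1 = F0 ∪ {above(d), above(f), inpos(c), ready(c), ready(f)}  (11 atoms)
goal ⊆ F1  ⇒  h_max = 1

1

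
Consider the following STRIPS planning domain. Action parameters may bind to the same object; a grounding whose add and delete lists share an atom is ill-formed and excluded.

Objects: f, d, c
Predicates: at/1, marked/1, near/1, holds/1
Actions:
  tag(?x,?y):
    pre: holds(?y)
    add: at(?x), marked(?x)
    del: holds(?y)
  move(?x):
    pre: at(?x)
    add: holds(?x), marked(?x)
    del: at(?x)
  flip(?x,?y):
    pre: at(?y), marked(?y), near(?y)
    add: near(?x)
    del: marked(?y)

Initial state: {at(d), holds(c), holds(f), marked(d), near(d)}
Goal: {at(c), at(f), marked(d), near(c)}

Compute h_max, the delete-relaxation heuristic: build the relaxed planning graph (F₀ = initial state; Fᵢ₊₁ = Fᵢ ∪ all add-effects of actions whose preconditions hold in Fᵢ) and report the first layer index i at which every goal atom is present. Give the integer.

1

F0 = init (5 atoms)
F1 = F0 ∪ {at(c), at(f), holds(d), marked(c), marked(f), near(c), near(f)}  (12 atoms)
goal ⊆ F1  ⇒  h_max = 1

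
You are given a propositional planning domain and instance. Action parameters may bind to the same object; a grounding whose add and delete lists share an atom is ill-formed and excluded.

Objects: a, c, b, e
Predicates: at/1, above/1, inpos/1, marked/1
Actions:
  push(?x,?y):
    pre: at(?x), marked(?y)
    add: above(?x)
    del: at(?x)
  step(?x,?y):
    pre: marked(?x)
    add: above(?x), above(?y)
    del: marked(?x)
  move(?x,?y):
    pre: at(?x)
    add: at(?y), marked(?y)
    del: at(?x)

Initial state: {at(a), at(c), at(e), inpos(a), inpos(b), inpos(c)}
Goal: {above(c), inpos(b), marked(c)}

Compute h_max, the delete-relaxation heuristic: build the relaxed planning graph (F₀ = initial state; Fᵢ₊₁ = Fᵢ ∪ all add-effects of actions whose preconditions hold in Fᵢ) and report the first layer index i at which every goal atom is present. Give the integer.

F0 = init (6 atoms)
F1 = F0 ∪ {at(b), marked(a), marked(b), marked(c), marked(e)}  (11 atoms)
F2 = F1 ∪ {above(a), above(b), above(c), above(e)}  (15 atoms)
goal ⊆ F2  ⇒  h_max = 2

2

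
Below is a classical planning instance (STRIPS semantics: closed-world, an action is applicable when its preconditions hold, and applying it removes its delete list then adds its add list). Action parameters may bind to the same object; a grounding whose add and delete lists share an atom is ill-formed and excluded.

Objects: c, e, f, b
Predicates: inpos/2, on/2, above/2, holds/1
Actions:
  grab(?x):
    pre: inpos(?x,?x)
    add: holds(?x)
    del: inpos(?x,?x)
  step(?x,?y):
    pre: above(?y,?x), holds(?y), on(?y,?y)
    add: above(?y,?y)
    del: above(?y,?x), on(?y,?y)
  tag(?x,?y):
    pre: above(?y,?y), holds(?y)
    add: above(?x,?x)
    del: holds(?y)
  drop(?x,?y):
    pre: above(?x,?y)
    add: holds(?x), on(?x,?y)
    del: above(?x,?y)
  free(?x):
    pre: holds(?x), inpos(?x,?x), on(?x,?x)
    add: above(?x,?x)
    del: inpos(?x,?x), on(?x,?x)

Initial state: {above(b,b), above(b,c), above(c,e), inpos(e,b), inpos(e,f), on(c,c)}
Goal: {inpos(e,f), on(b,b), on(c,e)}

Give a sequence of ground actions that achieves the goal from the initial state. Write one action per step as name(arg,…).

1. drop(c,e)  →  {above(b,b), above(b,c), holds(c), inpos(e,b), inpos(e,f), on(c,c), on(c,e)}
2. drop(b,b)  →  {above(b,c), holds(b), holds(c), inpos(e,b), inpos(e,f), on(b,b), on(c,c), on(c,e)}

drop(c,e); drop(b,b)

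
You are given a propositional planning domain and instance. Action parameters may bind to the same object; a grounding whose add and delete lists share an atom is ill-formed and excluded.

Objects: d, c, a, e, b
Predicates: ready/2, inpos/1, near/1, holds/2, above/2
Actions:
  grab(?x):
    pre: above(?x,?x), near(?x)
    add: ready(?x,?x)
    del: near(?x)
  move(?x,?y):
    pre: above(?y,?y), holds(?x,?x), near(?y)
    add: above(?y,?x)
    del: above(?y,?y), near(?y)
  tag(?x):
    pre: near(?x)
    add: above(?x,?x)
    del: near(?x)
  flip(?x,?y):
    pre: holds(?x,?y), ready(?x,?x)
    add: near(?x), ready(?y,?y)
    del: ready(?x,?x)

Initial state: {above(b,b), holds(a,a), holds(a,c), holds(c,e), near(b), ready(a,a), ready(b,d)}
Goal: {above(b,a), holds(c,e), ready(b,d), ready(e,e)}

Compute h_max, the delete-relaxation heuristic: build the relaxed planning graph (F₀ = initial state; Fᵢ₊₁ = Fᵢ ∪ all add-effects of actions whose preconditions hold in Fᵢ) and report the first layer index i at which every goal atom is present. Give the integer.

F0 = init (7 atoms)
F1 = F0 ∪ {above(b,a), near(a), ready(b,b), ready(c,c)}  (11 atoms)
F2 = F1 ∪ {above(a,a), near(c), ready(e,e)}  (14 atoms)
goal ⊆ F2  ⇒  h_max = 2

2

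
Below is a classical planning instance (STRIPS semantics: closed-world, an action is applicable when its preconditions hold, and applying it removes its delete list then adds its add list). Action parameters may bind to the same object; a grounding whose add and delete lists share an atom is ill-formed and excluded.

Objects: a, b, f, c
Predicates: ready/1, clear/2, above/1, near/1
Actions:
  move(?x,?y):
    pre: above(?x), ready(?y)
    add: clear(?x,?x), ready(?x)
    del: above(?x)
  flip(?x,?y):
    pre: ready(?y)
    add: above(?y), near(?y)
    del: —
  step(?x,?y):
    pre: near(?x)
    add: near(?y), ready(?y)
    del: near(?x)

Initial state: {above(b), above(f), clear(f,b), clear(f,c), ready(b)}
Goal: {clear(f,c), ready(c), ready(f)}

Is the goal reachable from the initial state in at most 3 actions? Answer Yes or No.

Yes

1. move(f,b)  →  {above(b), clear(f,b), clear(f,c), clear(f,f), ready(b), ready(f)}
2. flip(a,b)  →  {above(b), clear(f,b), clear(f,c), clear(f,f), near(b), ready(b), ready(f)}
3. step(b,c)  →  {above(b), clear(f,b), clear(f,c), clear(f,f), near(c), ready(b), ready(c), ready(f)}
optimal plan length = 3; 3 ≤ 3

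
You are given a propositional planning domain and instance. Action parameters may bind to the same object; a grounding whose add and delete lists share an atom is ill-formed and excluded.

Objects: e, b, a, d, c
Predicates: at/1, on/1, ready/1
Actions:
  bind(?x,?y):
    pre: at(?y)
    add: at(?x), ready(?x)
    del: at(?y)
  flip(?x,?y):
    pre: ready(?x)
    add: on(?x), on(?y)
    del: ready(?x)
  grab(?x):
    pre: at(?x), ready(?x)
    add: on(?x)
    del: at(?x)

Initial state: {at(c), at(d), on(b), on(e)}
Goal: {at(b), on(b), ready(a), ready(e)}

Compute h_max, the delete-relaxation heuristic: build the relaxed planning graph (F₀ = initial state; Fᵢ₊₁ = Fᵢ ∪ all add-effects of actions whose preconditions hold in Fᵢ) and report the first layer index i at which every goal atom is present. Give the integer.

1

F0 = init (4 atoms)
F1 = F0 ∪ {at(a), at(b), at(e), ready(a), ready(b), ready(c), ready(d), ready(e)}  (12 atoms)
goal ⊆ F1  ⇒  h_max = 1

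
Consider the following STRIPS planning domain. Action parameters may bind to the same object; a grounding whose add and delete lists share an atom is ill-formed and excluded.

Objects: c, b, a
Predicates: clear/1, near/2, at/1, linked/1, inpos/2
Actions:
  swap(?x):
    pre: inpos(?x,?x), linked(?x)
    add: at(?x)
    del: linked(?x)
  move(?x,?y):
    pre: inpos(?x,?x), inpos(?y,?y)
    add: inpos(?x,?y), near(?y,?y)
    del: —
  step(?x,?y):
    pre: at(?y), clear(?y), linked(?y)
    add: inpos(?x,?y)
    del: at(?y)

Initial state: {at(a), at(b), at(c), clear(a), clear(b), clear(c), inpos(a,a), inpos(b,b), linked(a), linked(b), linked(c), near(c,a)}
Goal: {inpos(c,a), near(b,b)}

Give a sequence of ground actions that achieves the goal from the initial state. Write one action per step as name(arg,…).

move(b,b); step(c,a)

1. move(b,b)  →  {at(a), at(b), at(c), clear(a), clear(b), clear(c), inpos(a,a), inpos(b,b), linked(a), linked(b), linked(c), near(b,b), near(c,a)}
2. step(c,a)  →  {at(b), at(c), clear(a), clear(b), clear(c), inpos(a,a), inpos(b,b), inpos(c,a), linked(a), linked(b), linked(c), near(b,b), near(c,a)}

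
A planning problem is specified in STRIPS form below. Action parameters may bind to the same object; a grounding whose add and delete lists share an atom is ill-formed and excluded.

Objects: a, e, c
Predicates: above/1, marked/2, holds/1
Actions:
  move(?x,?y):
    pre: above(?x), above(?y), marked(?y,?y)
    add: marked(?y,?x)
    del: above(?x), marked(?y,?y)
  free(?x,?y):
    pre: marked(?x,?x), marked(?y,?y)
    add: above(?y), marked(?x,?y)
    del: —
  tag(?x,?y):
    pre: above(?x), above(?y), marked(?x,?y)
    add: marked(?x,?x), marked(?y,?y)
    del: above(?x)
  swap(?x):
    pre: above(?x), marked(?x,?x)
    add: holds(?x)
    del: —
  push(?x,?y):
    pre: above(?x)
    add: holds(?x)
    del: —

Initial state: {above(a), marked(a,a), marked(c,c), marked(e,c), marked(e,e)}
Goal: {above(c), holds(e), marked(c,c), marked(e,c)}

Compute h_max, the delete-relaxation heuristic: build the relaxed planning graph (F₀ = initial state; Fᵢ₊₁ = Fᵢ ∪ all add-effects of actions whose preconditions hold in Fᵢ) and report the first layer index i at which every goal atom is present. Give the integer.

2

F0 = init (5 atoms)
F1 = F0 ∪ {above(c), above(e), holds(a), marked(a,c), marked(a,e), marked(c,a), marked(c,e), marked(e,a)}  (13 atoms)
F2 = F1 ∪ {holds(c), holds(e)}  (15 atoms)
goal ⊆ F2  ⇒  h_max = 2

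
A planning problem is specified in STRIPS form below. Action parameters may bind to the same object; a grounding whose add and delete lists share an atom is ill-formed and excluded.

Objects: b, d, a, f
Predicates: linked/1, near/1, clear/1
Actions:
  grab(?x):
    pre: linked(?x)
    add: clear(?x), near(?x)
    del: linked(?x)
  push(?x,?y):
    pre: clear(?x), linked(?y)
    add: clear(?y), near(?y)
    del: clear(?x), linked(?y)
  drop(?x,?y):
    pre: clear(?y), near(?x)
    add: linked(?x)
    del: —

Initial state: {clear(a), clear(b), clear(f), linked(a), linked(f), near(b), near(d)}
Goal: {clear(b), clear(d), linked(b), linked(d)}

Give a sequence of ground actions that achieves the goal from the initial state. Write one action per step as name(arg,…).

drop(b,b); drop(d,b); grab(d); drop(d,b)

1. drop(b,b)  →  {clear(a), clear(b), clear(f), linked(a), linked(b), linked(f), near(b), near(d)}
2. drop(d,b)  →  {clear(a), clear(b), clear(f), linked(a), linked(b), linked(d), linked(f), near(b), near(d)}
3. grab(d)  →  {clear(a), clear(b), clear(d), clear(f), linked(a), linked(b), linked(f), near(b), near(d)}
4. drop(d,b)  →  {clear(a), clear(b), clear(d), clear(f), linked(a), linked(b), linked(d), linked(f), near(b), near(d)}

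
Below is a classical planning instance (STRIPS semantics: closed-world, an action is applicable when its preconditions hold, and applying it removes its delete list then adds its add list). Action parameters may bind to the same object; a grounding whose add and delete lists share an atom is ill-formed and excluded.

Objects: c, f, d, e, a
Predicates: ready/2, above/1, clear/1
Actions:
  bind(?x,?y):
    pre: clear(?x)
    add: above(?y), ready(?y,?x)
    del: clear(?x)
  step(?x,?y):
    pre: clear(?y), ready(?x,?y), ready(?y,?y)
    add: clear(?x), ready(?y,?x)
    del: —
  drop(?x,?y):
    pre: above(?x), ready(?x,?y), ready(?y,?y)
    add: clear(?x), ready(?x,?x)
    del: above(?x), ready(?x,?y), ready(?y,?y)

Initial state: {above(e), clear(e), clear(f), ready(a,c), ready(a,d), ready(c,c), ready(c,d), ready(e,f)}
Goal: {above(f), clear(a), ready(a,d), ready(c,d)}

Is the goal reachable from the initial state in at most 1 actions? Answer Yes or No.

No

1. bind(f,f)  →  {above(e), above(f), clear(e), ready(a,c), ready(a,d), ready(c,c), ready(c,d), ready(e,f), ready(f,f)}
2. bind(e,a)  →  {above(a), above(e), above(f), ready(a,c), ready(a,d), ready(a,e), ready(c,c), ready(c,d), ready(e,f), ready(f,f)}
3. drop(a,c)  →  {above(e), above(f), clear(a), ready(a,a), ready(a,d), ready(a,e), ready(c,d), ready(e,f), ready(f,f)}
optimal plan length = 3; 3 > 1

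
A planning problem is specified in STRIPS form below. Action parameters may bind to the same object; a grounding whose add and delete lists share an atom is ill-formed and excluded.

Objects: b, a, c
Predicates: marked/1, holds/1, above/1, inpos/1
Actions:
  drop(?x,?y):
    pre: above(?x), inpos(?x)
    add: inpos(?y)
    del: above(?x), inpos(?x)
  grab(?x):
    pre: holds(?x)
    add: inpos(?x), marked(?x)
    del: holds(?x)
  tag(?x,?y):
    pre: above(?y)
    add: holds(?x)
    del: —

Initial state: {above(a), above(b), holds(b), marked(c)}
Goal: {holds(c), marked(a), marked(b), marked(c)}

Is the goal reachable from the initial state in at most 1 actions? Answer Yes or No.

1. grab(b)  →  {above(a), above(b), inpos(b), marked(b), marked(c)}
2. tag(a,b)  →  {above(a), above(b), holds(a), inpos(b), marked(b), marked(c)}
3. grab(a)  →  {above(a), above(b), inpos(a), inpos(b), marked(a), marked(b), marked(c)}
4. tag(c,b)  →  {above(a), above(b), holds(c), inpos(a), inpos(b), marked(a), marked(b), marked(c)}
optimal plan length = 4; 4 > 1

No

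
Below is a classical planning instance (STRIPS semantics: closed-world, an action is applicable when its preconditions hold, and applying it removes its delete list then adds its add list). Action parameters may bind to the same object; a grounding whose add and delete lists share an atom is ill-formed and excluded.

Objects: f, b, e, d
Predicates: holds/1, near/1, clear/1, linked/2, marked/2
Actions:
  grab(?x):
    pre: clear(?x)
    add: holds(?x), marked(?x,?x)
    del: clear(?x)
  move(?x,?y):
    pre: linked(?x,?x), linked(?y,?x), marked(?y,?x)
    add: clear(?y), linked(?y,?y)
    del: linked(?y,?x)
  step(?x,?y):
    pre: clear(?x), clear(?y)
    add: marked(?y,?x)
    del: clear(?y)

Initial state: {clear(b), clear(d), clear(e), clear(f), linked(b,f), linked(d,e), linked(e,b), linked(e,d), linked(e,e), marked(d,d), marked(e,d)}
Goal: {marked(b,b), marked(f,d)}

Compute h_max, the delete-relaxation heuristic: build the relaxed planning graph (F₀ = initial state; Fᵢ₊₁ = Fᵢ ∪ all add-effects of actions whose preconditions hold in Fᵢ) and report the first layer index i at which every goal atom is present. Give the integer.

1

F0 = init (11 atoms)
F1 = F0 ∪ {holds(b), holds(d), holds(e), holds(f), marked(b,b), marked(b,d), marked(b,e), marked(b,f), marked(d,b), marked(d,e), marked(d,f), marked(e,b), marked(e,e), marked(e,f), marked(f,b), marked(f,d), marked(f,e), marked(f,f)}  (29 atoms)
goal ⊆ F1  ⇒  h_max = 1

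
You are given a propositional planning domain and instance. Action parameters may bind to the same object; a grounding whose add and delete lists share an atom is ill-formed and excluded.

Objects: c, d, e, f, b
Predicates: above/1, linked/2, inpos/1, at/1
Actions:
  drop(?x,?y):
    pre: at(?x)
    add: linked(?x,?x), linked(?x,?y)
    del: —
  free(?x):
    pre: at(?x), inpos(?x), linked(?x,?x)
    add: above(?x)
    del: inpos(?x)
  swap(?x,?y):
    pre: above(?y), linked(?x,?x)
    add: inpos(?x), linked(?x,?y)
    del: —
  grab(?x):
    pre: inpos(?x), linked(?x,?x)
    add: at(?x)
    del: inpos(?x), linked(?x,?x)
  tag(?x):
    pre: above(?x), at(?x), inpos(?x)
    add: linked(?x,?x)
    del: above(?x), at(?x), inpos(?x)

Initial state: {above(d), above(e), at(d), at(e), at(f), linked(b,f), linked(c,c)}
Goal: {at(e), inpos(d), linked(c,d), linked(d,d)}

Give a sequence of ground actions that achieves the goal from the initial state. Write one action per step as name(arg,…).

1. drop(d,c)  →  {above(d), above(e), at(d), at(e), at(f), linked(b,f), linked(c,c), linked(d,c), linked(d,d)}
2. swap(c,d)  →  {above(d), above(e), at(d), at(e), at(f), inpos(c), linked(b,f), linked(c,c), linked(c,d), linked(d,c), linked(d,d)}
3. swap(d,d)  →  {above(d), above(e), at(d), at(e), at(f), inpos(c), inpos(d), linked(b,f), linked(c,c), linked(c,d), linked(d,c), linked(d,d)}

drop(d,c); swap(c,d); swap(d,d)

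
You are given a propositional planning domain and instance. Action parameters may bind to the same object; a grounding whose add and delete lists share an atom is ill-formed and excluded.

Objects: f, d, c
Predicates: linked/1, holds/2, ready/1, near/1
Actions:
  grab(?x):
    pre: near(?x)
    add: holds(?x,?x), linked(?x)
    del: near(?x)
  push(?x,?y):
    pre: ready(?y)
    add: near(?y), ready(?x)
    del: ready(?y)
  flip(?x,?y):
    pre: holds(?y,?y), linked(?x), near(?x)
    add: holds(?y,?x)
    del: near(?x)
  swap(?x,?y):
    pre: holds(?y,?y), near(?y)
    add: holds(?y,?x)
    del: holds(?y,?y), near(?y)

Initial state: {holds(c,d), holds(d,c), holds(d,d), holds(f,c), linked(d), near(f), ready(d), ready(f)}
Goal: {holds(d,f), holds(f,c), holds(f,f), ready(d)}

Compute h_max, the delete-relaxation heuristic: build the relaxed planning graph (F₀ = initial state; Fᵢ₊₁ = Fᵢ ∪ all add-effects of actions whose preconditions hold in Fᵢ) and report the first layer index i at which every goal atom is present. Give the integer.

F0 = init (8 atoms)
F1 = F0 ∪ {holds(f,f), linked(f), near(d), ready(c)}  (12 atoms)
F2 = F1 ∪ {holds(d,f), holds(f,d), near(c)}  (15 atoms)
goal ⊆ F2  ⇒  h_max = 2

2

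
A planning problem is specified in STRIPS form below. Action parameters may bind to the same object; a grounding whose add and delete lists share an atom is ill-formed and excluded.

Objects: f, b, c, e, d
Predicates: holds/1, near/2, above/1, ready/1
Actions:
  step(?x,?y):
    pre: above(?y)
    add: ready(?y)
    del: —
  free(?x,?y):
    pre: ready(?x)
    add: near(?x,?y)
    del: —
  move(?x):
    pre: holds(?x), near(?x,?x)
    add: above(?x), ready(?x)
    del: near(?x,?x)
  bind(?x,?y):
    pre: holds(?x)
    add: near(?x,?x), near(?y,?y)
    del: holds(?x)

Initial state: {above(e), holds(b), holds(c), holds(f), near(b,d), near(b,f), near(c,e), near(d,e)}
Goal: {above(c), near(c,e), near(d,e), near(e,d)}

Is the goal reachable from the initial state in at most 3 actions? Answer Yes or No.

No

1. step(f,e)  →  {above(e), holds(b), holds(c), holds(f), near(b,d), near(b,f), near(c,e), near(d,e), ready(e)}
2. free(e,d)  →  {above(e), holds(b), holds(c), holds(f), near(b,d), near(b,f), near(c,e), near(d,e), near(e,d), ready(e)}
3. bind(f,c)  →  {above(e), holds(b), holds(c), near(b,d), near(b,f), near(c,c), near(c,e), near(d,e), near(e,d), near(f,f), ready(e)}
4. move(c)  →  {above(c), above(e), holds(b), holds(c), near(b,d), near(b,f), near(c,e), near(d,e), near(e,d), near(f,f), ready(c), ready(e)}
optimal plan length = 4; 4 > 3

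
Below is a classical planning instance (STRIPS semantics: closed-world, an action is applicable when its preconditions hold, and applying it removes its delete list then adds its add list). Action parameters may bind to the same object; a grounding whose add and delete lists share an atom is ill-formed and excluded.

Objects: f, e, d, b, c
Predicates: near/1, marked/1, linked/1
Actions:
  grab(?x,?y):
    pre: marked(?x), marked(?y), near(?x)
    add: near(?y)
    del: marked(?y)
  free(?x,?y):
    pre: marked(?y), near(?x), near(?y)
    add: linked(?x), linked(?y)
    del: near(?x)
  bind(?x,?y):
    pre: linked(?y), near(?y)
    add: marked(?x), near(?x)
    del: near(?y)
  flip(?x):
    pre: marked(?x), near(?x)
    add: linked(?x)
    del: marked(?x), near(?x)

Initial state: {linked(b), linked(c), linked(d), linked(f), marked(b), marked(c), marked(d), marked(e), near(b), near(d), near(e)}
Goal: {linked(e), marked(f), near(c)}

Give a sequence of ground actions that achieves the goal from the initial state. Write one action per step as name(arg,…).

1. grab(e,c)  →  {linked(b), linked(c), linked(d), linked(f), marked(b), marked(d), marked(e), near(b), near(c), near(d), near(e)}
2. free(e,e)  →  {linked(b), linked(c), linked(d), linked(e), linked(f), marked(b), marked(d), marked(e), near(b), near(c), near(d)}
3. bind(f,d)  →  {linked(b), linked(c), linked(d), linked(e), linked(f), marked(b), marked(d), marked(e), marked(f), near(b), near(c), near(f)}

grab(e,c); free(e,e); bind(f,d)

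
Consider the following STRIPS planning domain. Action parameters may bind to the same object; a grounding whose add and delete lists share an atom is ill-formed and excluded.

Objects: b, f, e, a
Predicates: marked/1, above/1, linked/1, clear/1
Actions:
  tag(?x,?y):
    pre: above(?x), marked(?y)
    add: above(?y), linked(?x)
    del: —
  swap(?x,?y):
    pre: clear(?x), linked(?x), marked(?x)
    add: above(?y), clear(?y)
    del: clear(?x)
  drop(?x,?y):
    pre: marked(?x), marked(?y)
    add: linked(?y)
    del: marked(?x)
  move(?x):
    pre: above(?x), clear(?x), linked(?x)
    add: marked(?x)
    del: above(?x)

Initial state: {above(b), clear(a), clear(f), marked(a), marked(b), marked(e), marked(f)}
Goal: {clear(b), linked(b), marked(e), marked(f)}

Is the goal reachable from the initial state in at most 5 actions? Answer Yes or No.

1. tag(b,b)  →  {above(b), clear(a), clear(f), linked(b), marked(a), marked(b), marked(e), marked(f)}
2. drop(b,f)  →  {above(b), clear(a), clear(f), linked(b), linked(f), marked(a), marked(e), marked(f)}
3. swap(f,b)  →  {above(b), clear(a), clear(b), linked(b), linked(f), marked(a), marked(e), marked(f)}
optimal plan length = 3; 3 ≤ 5

Yes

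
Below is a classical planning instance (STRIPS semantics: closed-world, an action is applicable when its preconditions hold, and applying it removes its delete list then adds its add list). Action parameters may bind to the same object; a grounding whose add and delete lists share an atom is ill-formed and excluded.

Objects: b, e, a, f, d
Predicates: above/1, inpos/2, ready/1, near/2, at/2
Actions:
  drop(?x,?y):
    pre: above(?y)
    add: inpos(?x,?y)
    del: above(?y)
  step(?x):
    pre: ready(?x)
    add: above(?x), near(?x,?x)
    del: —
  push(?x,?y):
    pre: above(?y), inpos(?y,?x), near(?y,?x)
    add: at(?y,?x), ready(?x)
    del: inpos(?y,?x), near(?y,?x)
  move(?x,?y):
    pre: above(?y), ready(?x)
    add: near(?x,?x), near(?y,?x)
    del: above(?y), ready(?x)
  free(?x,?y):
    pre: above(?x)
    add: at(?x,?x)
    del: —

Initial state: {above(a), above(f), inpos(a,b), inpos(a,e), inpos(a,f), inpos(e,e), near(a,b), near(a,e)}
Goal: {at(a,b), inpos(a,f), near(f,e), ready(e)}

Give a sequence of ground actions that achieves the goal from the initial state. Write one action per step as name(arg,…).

1. push(b,a)  →  {above(a), above(f), at(a,b), inpos(a,e), inpos(a,f), inpos(e,e), near(a,e), ready(b)}
2. push(e,a)  →  {above(a), above(f), at(a,b), at(a,e), inpos(a,f), inpos(e,e), ready(b), ready(e)}
3. step(e)  →  {above(a), above(e), above(f), at(a,b), at(a,e), inpos(a,f), inpos(e,e), near(e,e), ready(b), ready(e)}
4. move(e,f)  →  {above(a), above(e), at(a,b), at(a,e), inpos(a,f), inpos(e,e), near(e,e), near(f,e), ready(b)}
5. push(e,e)  →  {above(a), above(e), at(a,b), at(a,e), at(e,e), inpos(a,f), near(f,e), ready(b), ready(e)}

push(b,a); push(e,a); step(e); move(e,f); push(e,e)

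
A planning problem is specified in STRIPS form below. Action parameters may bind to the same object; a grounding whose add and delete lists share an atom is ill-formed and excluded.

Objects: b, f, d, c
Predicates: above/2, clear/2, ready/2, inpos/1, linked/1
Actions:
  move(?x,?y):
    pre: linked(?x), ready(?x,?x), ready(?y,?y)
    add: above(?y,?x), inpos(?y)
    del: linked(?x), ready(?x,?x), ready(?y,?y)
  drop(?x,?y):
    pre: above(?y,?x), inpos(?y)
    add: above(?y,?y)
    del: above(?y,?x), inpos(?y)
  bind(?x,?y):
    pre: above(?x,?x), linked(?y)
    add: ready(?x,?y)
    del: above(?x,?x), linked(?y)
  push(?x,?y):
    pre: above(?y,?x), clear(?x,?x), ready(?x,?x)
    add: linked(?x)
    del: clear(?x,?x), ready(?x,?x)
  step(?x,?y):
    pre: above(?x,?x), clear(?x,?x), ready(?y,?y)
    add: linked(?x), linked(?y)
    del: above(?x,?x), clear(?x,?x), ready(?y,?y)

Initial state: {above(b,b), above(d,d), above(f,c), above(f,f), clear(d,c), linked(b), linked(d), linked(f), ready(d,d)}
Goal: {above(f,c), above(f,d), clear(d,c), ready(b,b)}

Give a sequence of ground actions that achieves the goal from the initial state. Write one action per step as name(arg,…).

1. bind(b,b)  →  {above(d,d), above(f,c), above(f,f), clear(d,c), linked(d), linked(f), ready(b,b), ready(d,d)}
2. bind(f,f)  →  {above(d,d), above(f,c), clear(d,c), linked(d), ready(b,b), ready(d,d), ready(f,f)}
3. move(d,f)  →  {above(d,d), above(f,c), above(f,d), clear(d,c), inpos(f), ready(b,b)}

bind(b,b); bind(f,f); move(d,f)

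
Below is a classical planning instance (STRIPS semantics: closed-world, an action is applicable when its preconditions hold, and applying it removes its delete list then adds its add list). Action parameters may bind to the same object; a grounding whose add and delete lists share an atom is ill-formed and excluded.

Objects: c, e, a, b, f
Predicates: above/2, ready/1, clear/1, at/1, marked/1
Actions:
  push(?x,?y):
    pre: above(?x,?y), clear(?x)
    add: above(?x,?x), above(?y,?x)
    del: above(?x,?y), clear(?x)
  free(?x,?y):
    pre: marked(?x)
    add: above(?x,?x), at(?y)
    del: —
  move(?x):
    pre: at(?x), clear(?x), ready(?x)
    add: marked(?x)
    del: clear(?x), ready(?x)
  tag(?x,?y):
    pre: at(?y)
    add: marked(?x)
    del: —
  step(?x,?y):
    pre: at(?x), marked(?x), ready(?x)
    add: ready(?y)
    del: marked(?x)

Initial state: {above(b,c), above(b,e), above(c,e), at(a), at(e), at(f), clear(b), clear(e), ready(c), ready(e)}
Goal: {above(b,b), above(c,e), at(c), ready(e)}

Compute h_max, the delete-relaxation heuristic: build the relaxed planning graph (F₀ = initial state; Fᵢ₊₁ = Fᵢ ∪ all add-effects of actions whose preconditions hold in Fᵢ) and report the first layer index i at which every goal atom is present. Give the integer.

F0 = init (10 atoms)
F1 = F0 ∪ {above(b,b), above(c,b), above(e,b), marked(a), marked(b), marked(c), marked(e), marked(f)}  (18 atoms)
F2 = F1 ∪ {above(a,a), above(c,c), above(e,e), above(f,f), at(b), at(c), ready(a), ready(b), ready(f)}  (27 atoms)
goal ⊆ F2  ⇒  h_max = 2

2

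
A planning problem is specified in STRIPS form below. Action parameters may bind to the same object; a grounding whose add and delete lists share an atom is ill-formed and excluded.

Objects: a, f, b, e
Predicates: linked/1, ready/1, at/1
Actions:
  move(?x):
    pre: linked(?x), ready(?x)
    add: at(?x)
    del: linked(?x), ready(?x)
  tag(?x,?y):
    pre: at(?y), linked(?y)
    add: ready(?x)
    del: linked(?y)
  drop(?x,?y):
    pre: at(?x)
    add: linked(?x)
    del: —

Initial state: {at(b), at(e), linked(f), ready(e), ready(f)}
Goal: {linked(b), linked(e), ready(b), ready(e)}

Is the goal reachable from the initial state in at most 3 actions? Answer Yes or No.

No

1. drop(b,a)  →  {at(b), at(e), linked(b), linked(f), ready(e), ready(f)}
2. tag(b,b)  →  {at(b), at(e), linked(f), ready(b), ready(e), ready(f)}
3. drop(b,a)  →  {at(b), at(e), linked(b), linked(f), ready(b), ready(e), ready(f)}
4. drop(e,a)  →  {at(b), at(e), linked(b), linked(e), linked(f), ready(b), ready(e), ready(f)}
optimal plan length = 4; 4 > 3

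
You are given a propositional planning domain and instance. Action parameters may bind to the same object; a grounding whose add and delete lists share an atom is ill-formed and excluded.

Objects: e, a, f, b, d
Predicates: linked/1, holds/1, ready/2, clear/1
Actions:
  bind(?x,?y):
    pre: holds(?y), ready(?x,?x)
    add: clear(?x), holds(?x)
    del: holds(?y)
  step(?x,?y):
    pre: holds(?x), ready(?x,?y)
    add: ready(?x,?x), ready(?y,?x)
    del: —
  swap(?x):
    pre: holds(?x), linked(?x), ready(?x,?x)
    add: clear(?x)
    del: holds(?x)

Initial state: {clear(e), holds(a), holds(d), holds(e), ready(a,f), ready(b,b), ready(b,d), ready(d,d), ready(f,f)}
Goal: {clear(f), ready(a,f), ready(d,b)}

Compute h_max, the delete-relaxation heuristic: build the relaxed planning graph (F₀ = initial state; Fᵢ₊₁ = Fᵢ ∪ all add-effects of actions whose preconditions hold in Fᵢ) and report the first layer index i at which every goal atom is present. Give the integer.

F0 = init (9 atoms)
F1 = F0 ∪ {clear(b), clear(d), clear(f), holds(b), holds(f), ready(a,a), ready(f,a)}  (16 atoms)
F2 = F1 ∪ {clear(a), ready(d,b)}  (18 atoms)
goal ⊆ F2  ⇒  h_max = 2

2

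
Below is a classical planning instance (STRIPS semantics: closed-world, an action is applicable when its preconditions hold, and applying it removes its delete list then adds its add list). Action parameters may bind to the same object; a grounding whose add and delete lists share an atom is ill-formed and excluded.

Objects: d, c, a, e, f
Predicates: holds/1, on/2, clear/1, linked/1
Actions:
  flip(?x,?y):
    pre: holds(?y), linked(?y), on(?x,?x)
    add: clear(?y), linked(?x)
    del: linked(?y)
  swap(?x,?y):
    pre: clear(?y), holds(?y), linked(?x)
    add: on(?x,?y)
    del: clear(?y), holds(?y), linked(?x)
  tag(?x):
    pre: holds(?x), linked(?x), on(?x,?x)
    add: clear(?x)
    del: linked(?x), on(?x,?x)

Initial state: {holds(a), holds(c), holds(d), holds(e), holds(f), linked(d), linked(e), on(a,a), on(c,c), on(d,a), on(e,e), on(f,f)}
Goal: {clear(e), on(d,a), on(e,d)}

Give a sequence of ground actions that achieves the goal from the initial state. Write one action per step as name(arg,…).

flip(c,e); flip(e,d); swap(e,d)

1. flip(c,e)  →  {clear(e), holds(a), holds(c), holds(d), holds(e), holds(f), linked(c), linked(d), on(a,a), on(c,c), on(d,a), on(e,e), on(f,f)}
2. flip(e,d)  →  {clear(d), clear(e), holds(a), holds(c), holds(d), holds(e), holds(f), linked(c), linked(e), on(a,a), on(c,c), on(d,a), on(e,e), on(f,f)}
3. swap(e,d)  →  {clear(e), holds(a), holds(c), holds(e), holds(f), linked(c), on(a,a), on(c,c), on(d,a), on(e,d), on(e,e), on(f,f)}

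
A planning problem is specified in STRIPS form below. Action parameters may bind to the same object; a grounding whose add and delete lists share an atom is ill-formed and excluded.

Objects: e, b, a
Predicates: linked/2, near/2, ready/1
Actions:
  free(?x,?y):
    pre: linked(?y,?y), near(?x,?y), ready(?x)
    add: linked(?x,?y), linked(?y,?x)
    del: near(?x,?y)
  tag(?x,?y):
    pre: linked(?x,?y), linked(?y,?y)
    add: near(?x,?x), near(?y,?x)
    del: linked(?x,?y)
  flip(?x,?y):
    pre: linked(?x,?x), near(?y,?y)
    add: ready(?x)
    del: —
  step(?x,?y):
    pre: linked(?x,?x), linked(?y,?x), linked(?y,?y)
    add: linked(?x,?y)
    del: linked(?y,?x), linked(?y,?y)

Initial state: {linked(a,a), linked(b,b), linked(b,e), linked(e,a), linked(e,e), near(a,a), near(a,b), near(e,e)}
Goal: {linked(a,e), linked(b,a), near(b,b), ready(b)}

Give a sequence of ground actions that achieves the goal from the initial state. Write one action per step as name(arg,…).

tag(b,e); flip(b,e); flip(a,e); free(a,b); step(a,e)

1. tag(b,e)  →  {linked(a,a), linked(b,b), linked(e,a), linked(e,e), near(a,a), near(a,b), near(b,b), near(e,b), near(e,e)}
2. flip(b,e)  →  {linked(a,a), linked(b,b), linked(e,a), linked(e,e), near(a,a), near(a,b), near(b,b), near(e,b), near(e,e), ready(b)}
3. flip(a,e)  →  {linked(a,a), linked(b,b), linked(e,a), linked(e,e), near(a,a), near(a,b), near(b,b), near(e,b), near(e,e), ready(a), ready(b)}
4. free(a,b)  →  {linked(a,a), linked(a,b), linked(b,a), linked(b,b), linked(e,a), linked(e,e), near(a,a), near(b,b), near(e,b), near(e,e), ready(a), ready(b)}
5. step(a,e)  →  {linked(a,a), linked(a,b), linked(a,e), linked(b,a), linked(b,b), near(a,a), near(b,b), near(e,b), near(e,e), ready(a), ready(b)}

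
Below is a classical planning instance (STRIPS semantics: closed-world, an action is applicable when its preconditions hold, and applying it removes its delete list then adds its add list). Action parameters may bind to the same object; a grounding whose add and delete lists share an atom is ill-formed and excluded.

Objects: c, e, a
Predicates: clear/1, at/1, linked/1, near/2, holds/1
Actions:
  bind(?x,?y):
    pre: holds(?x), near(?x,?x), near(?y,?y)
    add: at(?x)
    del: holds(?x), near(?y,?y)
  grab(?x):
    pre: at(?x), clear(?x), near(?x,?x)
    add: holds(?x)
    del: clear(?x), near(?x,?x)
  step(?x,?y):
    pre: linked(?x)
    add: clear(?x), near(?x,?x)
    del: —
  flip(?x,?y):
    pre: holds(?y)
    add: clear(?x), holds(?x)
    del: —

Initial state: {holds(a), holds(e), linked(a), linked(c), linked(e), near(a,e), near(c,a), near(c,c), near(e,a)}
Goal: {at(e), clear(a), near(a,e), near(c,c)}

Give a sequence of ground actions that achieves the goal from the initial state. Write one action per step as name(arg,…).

1. step(e,c)  →  {clear(e), holds(a), holds(e), linked(a), linked(c), linked(e), near(a,e), near(c,a), near(c,c), near(e,a), near(e,e)}
2. bind(e,e)  →  {at(e), clear(e), holds(a), linked(a), linked(c), linked(e), near(a,e), near(c,a), near(c,c), near(e,a)}
3. step(a,c)  →  {at(e), clear(a), clear(e), holds(a), linked(a), linked(c), linked(e), near(a,a), near(a,e), near(c,a), near(c,c), near(e,a)}

step(e,c); bind(e,e); step(a,c)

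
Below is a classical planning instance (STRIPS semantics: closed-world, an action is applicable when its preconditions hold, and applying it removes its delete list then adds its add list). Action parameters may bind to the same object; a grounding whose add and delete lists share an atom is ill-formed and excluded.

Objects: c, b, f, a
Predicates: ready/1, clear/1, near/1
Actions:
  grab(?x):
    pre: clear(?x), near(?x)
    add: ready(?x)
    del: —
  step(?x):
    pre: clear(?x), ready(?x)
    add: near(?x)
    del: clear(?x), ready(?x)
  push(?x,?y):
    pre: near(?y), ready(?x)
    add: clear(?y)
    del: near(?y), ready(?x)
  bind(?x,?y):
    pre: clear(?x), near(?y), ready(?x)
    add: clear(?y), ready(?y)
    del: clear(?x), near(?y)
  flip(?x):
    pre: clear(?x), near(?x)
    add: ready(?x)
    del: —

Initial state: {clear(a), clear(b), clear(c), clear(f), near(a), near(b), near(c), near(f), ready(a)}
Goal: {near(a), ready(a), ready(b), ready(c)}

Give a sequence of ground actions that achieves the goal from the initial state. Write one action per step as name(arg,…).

grab(c); grab(b)

1. grab(c)  →  {clear(a), clear(b), clear(c), clear(f), near(a), near(b), near(c), near(f), ready(a), ready(c)}
2. grab(b)  →  {clear(a), clear(b), clear(c), clear(f), near(a), near(b), near(c), near(f), ready(a), ready(b), ready(c)}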